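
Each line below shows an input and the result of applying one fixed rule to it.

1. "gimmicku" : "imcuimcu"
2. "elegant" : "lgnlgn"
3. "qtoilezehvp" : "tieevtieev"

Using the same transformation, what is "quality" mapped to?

Rule — keep every other character starting from the second (positions 2nd, 4th, 6th, ...), then write the whole string twice.
Starting from "quality": after the first operation, "ult"; after the second, "ultult".

ultult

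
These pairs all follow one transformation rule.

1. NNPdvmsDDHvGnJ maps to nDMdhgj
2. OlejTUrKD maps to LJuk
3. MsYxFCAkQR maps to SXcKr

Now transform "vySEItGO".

In each case the input is transformed by: keep every other character starting from the second (positions 2nd, 4th, 6th, ...), then flip the case of every letter.
For "vySEItGO", step one produces "yEtO"; step two turns that into "YeTo".

YeTo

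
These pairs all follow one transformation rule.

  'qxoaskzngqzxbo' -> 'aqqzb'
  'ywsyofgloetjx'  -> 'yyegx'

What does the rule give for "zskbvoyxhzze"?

The transformation: keep one character in every 3, starting at position 1 (positions 1st, 4th, 7th, ...), then swap each adjacent pair of characters (1↔2, 3↔4, ...).
Applying both steps to "zskbvoyxhzze": "zbyz", then "bzzy".

bzzy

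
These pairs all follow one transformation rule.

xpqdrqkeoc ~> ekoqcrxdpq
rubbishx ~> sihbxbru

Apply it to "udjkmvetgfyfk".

yffgktuedvjmk

What's happening: move the last 3 characters to the front (rotate right by 3), then take characters alternately from the front and the back (1st, last, 2nd, 2nd-last, ...).
Working it through for "udjkmvetgfyfk": intermediate "yfkudjkmvetgf", final "yffgktuedvjmk".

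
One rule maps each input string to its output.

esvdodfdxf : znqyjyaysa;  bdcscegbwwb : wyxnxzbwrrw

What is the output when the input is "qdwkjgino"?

lyrfebdij

Looking at the pairs, the operation is to shift every letter 5 places backward in the alphabet (wrapping around).
On "qdwkjgino" that produces "lyrfebdij".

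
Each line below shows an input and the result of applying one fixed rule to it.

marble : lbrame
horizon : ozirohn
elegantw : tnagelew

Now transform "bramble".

Each output is the input with this applied: reverse the string, then move the first character to the end.
Starting from "bramble": after the first operation, "elbmarb"; after the second, "lbmarbe".

lbmarbe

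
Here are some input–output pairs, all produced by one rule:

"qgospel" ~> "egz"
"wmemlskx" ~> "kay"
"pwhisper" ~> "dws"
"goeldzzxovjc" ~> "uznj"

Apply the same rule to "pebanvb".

The transformation: keep one character in every 3, starting at position 1 (positions 1st, 4th, 7th, ...), then shift every letter 12 places backward in the alphabet (wrapping around).
Starting from "pebanvb": after the first operation, "pab"; after the second, "dop".

dop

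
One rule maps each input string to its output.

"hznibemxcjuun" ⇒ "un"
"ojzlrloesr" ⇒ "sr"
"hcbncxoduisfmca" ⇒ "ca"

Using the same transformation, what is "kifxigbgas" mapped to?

as

Rule — keep only the last 2 characters.
So "kifxigbgas" becomes "as".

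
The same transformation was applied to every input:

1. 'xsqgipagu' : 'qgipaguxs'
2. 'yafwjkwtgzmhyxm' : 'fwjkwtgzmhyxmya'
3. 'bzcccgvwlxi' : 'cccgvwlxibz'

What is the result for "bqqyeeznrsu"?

In each case the input is transformed by: move the first 2 characters to the end (rotate left by 2).
For "bqqyeeznrsu" the result is "qyeeznrsubq".

qyeeznrsubq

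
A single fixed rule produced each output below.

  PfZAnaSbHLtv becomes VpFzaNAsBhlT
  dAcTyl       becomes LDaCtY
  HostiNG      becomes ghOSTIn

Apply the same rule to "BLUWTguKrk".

The rule is to flip the case of every letter, then move the last character to the front.
"BLUWTguKrk" → "bluwtGUkRK" → "KbluwtGUkR".
(Check on "HostiNG": → "hOSTIng" → "ghOSTIn" ✓)

KbluwtGUkR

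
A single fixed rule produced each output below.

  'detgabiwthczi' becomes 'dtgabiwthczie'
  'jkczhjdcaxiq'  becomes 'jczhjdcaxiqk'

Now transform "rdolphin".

Rule — move the first character to the end, then swap the first and last characters.
Applying both steps to "rdolphin": "dolphinr", then "rolphind".

rolphind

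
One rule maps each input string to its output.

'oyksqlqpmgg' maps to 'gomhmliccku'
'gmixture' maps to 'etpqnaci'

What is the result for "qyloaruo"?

The pattern: move the first 2 characters to the end (rotate left by 2), then shift every letter 4 places backward in the alphabet (wrapping around).
Working it through for "qyloaruo": intermediate "loaruoqy", final "hkwnqkmu".

hkwnqkmu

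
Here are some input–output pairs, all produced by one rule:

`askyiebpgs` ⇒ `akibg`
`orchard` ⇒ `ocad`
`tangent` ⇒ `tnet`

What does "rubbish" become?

What's happening: keep every other character starting from the first (positions 1st, 3rd, 5th, ...).
"rubbish" → "rbih".

rbih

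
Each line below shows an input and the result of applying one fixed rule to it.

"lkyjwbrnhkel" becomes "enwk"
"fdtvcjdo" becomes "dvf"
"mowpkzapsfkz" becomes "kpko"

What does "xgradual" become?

aax

The rule is to reverse the string, then keep one character in every 3, starting at position 2 (positions 2nd, 5th, 8th, ...).
Applying both steps to "xgradual": "laudargx", then "aax".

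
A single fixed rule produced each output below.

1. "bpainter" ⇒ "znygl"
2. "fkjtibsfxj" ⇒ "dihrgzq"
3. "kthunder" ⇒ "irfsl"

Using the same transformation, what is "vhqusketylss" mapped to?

The pattern: delete the last 3 characters, then shift every letter 2 places backward in the alphabet (wrapping around).
Applying both steps to "vhqusketylss": "vhquskety", then "tfosqicrw".

tfosqicrw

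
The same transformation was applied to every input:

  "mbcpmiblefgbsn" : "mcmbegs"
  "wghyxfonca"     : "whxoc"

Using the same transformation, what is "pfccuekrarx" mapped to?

What's happening: keep every other character starting from the first (positions 1st, 3rd, 5th, ...).
Doing the same to "pfccuekrarx": "pcukax".

pcukax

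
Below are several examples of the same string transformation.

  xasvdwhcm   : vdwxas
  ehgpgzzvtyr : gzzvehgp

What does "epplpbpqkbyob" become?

Rule — delete the last 3 characters, then swap the front and back halves of the string.
Applying both steps to "epplpbpqkbyob": "epplpbpqkb", then "bpqkbepplp".

bpqkbepplp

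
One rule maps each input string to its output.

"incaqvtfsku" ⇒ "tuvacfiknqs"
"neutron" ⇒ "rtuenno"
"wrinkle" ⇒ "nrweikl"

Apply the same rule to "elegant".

Looking at the pairs, the operation is to sort the characters into alphabetical order, then move the last 3 characters to the front (rotate right by 3).
"elegant" → "lntaeeg".

lntaeeg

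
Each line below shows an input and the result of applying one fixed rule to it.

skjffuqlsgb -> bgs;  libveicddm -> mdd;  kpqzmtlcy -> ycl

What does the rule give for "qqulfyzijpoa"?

aop

The pattern: reverse the string, then keep only the first 3 characters.
On "qqulfyzijpoa": the first step gives "aopjizyfluqq", and the second then gives "aop".
(Check on "kpqzmtlcy": → "ycltmzqpk" → "ycl" ✓)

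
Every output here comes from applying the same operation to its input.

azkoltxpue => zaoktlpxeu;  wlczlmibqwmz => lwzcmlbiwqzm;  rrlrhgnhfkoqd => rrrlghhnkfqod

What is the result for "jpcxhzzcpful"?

pjxczhczfplu

The pattern: swap each adjacent pair of characters (1↔2, 3↔4, ...).
On "jpcxhzzcpful" that produces "pjxczhczfplu".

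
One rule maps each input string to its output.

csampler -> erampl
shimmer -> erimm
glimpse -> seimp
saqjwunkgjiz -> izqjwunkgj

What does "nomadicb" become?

The transformation: delete the first 2 characters, then move the last 2 characters to the front (rotate right by 2).
Working it through for "nomadicb": intermediate "madicb", final "cbmadi".

cbmadi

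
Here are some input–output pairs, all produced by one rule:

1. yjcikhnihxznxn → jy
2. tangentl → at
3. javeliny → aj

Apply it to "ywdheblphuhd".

wy

Each output is the input with this applied: swap each adjacent pair of characters (1↔2, 3↔4, ...), then keep only the first 2 characters.
For "ywdheblphuhd" the result is "wy".
(Check on "tangentl": → "atgnnelt" → "at" ✓)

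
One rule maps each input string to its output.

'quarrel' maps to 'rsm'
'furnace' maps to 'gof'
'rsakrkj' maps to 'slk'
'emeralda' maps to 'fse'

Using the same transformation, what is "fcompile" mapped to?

In each case the input is transformed by: keep one character in every 3, starting at position 1 (positions 1st, 4th, 7th, ...), then shift every letter 1 place forward in the alphabet (wrapping around).
Applying both steps to "fcompile": "fml", then "gnm".
(Check on "furnace": → "fne" → "gof" ✓)

gnm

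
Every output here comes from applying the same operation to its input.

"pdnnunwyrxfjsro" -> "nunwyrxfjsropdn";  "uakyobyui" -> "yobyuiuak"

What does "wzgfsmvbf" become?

The pattern: move the first 3 characters to the end (rotate left by 3).
Applying that to "wzgfsmvbf" gives "fsmvbfwzg".

fsmvbfwzg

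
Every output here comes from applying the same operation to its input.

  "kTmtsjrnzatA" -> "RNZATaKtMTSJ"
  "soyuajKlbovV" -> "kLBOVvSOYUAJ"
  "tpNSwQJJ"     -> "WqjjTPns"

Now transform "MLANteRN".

What's happening: flip the case of every letter, then swap the front and back halves of the string.
On "MLANteRN" that produces "TErnmlan".

TErnmlan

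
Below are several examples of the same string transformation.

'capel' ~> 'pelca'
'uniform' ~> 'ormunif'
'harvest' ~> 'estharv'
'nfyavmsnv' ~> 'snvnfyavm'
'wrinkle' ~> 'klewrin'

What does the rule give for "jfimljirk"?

The transformation: move the last 3 characters to the front (rotate right by 3).
Applying that to "jfimljirk" gives "irkjfimlj".

irkjfimlj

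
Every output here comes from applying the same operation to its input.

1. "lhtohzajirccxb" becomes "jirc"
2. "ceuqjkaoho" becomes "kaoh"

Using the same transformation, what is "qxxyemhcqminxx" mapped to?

In each case the input is transformed by: swap the front and back halves of the string, then keep only the first 4 characters.
Applying both steps to "qxxyemhcqminxx": "cqminxxqxxyemh", then "cqmi".

cqmi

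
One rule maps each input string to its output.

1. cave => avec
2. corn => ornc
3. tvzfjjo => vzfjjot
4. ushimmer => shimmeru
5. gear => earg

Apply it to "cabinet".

abinetc

Looking at the pairs, the operation is to move the first character to the end.
Applying that to "cabinet" gives "abinetc".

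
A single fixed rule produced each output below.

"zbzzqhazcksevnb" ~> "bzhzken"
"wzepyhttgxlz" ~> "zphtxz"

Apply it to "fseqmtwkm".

The rule is to keep every other character starting from the second (positions 2nd, 4th, 6th, ...).
Doing the same to "fseqmtwkm": "sqtk".

sqtk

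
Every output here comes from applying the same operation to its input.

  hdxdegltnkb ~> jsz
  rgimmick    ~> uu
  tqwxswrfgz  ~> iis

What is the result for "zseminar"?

Rule — shift every letter 12 places forward in the alphabet (wrapping around), then keep one character in every 3, starting at position 3 (positions 3rd, 6th, 9th, ...).
So "zseminar" becomes "qz".

qz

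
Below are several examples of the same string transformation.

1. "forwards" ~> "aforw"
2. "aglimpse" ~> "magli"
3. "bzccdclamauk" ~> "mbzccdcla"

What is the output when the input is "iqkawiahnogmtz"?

The transformation: delete the last 3 characters, then move the last character to the front.
"iqkawiahnogmtz" → "iqkawiahnog" → "giqkawiahno".

giqkawiahno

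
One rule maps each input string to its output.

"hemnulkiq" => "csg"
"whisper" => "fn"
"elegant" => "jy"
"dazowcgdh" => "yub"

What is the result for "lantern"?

yc

The rule is to shift every letter 2 places backward in the alphabet (wrapping around), then keep one character in every 3, starting at position 2 (positions 2nd, 5th, 8th, ...).
Starting from "lantern": after the first operation, "jylrcpl"; after the second, "yc".
(Check on "dazowcgdh": → "byxmuaebf" → "yub" ✓)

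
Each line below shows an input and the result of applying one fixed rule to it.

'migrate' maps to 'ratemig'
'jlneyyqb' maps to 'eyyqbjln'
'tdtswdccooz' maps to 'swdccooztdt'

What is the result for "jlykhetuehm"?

khetuehmjly

The rule is to move the first 3 characters to the end (rotate left by 3).
On "jlykhetuehm" that produces "khetuehmjly".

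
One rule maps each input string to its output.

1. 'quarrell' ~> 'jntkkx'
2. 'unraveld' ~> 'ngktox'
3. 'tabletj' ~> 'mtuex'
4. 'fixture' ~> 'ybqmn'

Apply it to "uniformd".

ngbyhk

The pattern: delete the last 2 characters, then shift every letter 7 places backward in the alphabet (wrapping around).
On "uniformd" that produces "ngbyhk".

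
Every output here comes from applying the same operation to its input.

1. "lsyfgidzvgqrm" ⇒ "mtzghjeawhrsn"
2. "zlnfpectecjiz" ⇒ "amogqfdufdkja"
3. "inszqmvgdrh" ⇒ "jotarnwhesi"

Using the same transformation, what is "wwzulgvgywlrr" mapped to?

The rule is to shift every letter 1 place forward in the alphabet (wrapping around).
Doing the same to "wwzulgvgywlrr": "xxavmhwhzxmss".

xxavmhwhzxmss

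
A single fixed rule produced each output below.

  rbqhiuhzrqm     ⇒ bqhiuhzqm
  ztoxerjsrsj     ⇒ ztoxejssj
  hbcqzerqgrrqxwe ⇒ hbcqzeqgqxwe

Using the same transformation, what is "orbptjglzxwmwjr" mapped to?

obptjglzxwmwj

Rule — remove every "r".
For "orbptjglzxwmwjr" the result is "obptjglzxwmwj".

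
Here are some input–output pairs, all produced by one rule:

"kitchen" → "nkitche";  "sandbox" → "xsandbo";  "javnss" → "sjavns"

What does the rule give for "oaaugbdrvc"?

Rule — move the last character to the front.
So "oaaugbdrvc" becomes "coaaugbdrv".

coaaugbdrv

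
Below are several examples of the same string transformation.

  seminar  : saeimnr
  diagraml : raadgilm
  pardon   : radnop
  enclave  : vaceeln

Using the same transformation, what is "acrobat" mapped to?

taabcor

The transformation: sort the characters into alphabetical order, then move the last character to the front.
For "acrobat", step one produces "aabcort"; step two turns that into "taabcor".
(Check on "enclave": → "aceelnv" → "vaceeln" ✓)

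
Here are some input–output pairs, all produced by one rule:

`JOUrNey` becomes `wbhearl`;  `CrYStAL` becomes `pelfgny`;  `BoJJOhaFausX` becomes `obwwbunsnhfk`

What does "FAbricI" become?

In each case the input is transformed by: shift every letter 13 places forward in the alphabet (wrapping around) — i.e. ROT13, then convert every letter to lowercase.
For "FAbricI", step one produces "SNoevpV"; step two turns that into "snoevpv".

snoevpv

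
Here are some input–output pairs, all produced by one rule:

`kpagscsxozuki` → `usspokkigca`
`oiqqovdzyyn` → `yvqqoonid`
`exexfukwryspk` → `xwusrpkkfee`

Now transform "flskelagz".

The pattern: sort the characters into reverse alphabetical order, then delete the first 2 characters.
On "flskelagz": the first step gives "zsllkgfea", and the second then gives "llkgfea".
(Check on "exexfukwryspk": → "yxxwusrpkkfee" → "xwusrpkkfee" ✓)

llkgfea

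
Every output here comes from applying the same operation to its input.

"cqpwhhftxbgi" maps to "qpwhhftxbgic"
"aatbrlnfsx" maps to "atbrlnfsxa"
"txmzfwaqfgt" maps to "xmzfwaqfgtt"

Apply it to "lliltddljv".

liltddljvl

In each case the input is transformed by: move the first character to the end.
On "lliltddljv" that produces "liltddljvl".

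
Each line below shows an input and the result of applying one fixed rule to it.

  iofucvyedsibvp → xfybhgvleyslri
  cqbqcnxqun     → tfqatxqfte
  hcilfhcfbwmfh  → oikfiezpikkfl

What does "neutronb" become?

The pattern: shift every letter 3 places forward in the alphabet (wrapping around), then move the first 3 characters to the end (rotate left by 3).
On "neutronb": the first step gives "qhxwurqe", and the second then gives "wurqeqhx".

wurqeqhx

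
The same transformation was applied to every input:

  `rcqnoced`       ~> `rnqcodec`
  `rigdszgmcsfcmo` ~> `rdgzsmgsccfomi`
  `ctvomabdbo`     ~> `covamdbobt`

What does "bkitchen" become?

Each output is the input with this applied: swap each adjacent pair of characters (1↔2, 3↔4, ...), then move the first character to the end.
Starting from "bkitchen": after the first operation, "kbtihcne"; after the second, "btihcnek".

btihcnek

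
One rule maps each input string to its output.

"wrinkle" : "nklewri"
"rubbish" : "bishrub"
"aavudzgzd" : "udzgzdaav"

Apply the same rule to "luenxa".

Each output is the input with this applied: move the first 3 characters to the end (rotate left by 3).
Applying that to "luenxa" gives "nxalue".

nxalue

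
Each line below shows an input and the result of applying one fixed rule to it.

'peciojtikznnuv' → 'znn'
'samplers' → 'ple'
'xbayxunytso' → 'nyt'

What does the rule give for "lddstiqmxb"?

iqm

What's happening: delete the last 2 characters, then keep only the last 3 characters.
For "lddstiqmxb", step one produces "lddstiqm"; step two turns that into "iqm".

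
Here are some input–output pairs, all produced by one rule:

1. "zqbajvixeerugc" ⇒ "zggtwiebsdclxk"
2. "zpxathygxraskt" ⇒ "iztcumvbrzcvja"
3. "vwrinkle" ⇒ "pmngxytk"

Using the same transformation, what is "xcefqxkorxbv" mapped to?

mqtzdxzeghsz

What's happening: shift every letter 2 places forward in the alphabet (wrapping around), then swap the front and back halves of the string.
Applying both steps to "xcefqxkorxbv": "zeghszmqtzdx", then "mqtzdxzeghsz".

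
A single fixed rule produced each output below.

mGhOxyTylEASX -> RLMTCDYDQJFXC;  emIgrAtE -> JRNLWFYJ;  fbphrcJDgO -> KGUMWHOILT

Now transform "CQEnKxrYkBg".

HVJSPCWDPGL

Rule — shift every letter 5 places forward in the alphabet (wrapping around), then convert every letter to uppercase.
Starting from "CQEnKxrYkBg": after the first operation, "HVJsPcwDpGl"; after the second, "HVJSPCWDPGL".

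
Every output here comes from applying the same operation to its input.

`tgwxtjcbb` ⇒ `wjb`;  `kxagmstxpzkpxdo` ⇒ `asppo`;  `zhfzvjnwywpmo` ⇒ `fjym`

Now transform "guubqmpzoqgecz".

The rule is to keep one character in every 3, starting at position 3 (positions 3rd, 6th, 9th, ...).
On "guubqmpzoqgecz" that produces "umoe".

umoe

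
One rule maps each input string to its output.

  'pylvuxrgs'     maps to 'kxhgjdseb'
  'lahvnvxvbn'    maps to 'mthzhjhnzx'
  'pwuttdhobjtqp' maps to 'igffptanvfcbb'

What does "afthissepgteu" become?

rftueeqbsfqgm

The pattern: move the first character to the end, then shift every letter 12 places forward in the alphabet (wrapping around).
On "afthissepgteu": the first step gives "fthissepgteua", and the second then gives "rftueeqbsfqgm".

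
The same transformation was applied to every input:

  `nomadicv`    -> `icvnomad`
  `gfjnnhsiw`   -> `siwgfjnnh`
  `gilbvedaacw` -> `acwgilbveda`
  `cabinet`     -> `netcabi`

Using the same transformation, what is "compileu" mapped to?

leucompi

What's happening: move the last 3 characters to the front (rotate right by 3).
So "compileu" becomes "leucompi".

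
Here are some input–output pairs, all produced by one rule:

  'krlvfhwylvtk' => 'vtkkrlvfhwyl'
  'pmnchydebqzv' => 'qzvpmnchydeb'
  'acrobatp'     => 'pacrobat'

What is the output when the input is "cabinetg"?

Each output is the input with this applied: move the first 3 characters to the end (rotate left by 3), then swap the front and back halves of the string.
On "cabinetg" that produces "gcabinet".

gcabinet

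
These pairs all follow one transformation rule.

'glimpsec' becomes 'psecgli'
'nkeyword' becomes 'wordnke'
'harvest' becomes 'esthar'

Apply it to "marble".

lemar

Each output is the input with this applied: move the first 3 characters to the end (rotate left by 3), then delete the first character.
Applying both steps to "marble": "blemar", then "lemar".
(Check on "glimpsec": → "mpsecgli" → "psecgli" ✓)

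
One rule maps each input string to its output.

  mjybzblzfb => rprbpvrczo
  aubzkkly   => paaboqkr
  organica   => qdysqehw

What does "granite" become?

In each case the input is transformed by: shift every letter 10 places backward in the alphabet (wrapping around), then move the first 3 characters to the end (rotate left by 3).
"granite" → "whqdyju" → "dyjuwhq".

dyjuwhq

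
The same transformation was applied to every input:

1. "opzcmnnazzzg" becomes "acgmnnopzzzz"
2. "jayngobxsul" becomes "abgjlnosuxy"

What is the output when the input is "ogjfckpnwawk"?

acfgjkknopww

In each case the input is transformed by: sort the characters into alphabetical order.
On "ogjfckpnwawk" that produces "acfgjkknopww".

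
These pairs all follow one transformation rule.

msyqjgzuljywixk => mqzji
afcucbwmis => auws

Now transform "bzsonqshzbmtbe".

Each output is the input with this applied: keep one character in every 3, starting at position 1 (positions 1st, 4th, 7th, ...).
So "bzsonqshzbmtbe" becomes "bosbb".

bosbb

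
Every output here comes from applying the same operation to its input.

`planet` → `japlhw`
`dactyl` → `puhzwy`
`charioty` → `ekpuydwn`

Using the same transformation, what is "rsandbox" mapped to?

What's happening: shift every letter 4 places backward in the alphabet (wrapping around), then swap the front and back halves of the string.
Applying that to "rsandbox" gives "zxktnowj".

zxktnowj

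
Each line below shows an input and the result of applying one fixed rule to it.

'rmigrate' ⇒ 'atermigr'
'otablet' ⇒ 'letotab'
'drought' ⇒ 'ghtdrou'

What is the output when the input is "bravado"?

adobrav

Each output is the input with this applied: move the last 3 characters to the front (rotate right by 3).
Applying that to "bravado" gives "adobrav".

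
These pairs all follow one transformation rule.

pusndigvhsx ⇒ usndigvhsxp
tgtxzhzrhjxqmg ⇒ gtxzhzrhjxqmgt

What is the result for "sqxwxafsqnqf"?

Rule — move the first character to the end.
On "sqxwxafsqnqf" that produces "qxwxafsqnqfs".

qxwxafsqnqfs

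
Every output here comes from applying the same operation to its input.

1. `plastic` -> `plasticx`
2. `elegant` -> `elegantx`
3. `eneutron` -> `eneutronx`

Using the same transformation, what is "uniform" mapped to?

uniformx

Each output is the input with this applied: append "x".
Applying that to "uniform" gives "uniformx".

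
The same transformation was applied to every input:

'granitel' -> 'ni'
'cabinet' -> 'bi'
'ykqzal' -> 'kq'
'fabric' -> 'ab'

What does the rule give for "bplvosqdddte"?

In each case the input is transformed by: move the last 3 characters to the front (rotate right by 3), then keep only the last 2 characters.
Doing the same to "bplvosqdddte": "dd".

dd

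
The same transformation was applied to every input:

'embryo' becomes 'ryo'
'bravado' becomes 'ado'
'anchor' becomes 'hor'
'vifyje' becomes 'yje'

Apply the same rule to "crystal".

tal

Looking at the pairs, the operation is to keep only the last 3 characters.
For "crystal" the result is "tal".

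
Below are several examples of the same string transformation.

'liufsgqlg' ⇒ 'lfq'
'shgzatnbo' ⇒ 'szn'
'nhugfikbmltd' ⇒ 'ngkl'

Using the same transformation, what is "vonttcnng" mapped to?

vtn

The rule is to keep one character in every 3, starting at position 1 (positions 1st, 4th, 7th, ...).
Applying that to "vonttcnng" gives "vtn".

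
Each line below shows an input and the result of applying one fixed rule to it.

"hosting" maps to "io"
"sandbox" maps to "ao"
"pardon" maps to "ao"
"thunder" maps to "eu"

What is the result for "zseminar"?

Looking at the pairs, the operation is to sort the characters into alphabetical order, then keep only the vowels.
"zseminar" → "aeimnrsz" → "aei".

aei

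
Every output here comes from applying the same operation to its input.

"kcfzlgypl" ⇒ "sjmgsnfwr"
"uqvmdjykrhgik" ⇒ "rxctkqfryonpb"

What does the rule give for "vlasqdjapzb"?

The rule is to swap the first and last characters, then shift every letter 7 places forward in the alphabet (wrapping around).
Applying that to "vlasqdjapzb" gives "ishzxkqhwgc".

ishzxkqhwgc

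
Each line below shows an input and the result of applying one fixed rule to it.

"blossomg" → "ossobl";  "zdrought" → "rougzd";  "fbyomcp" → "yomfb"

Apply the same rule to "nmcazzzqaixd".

cazzzqainm

Each output is the input with this applied: delete the last 2 characters, then move the first 2 characters to the end (rotate left by 2).
Applying both steps to "nmcazzzqaixd": "nmcazzzqai", then "cazzzqainm".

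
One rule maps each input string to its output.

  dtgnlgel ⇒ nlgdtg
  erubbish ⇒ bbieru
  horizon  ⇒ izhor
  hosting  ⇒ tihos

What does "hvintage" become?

Looking at the pairs, the operation is to delete the last 2 characters, then move the first 3 characters to the end (rotate left by 3).
On "hvintage" that produces "ntahvi".

ntahvi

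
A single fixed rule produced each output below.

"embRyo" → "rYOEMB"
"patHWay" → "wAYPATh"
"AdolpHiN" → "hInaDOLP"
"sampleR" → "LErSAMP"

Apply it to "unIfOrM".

oRmUNiF

The pattern: move the last 3 characters to the front (rotate right by 3), then flip the case of every letter.
Working it through for "unIfOrM": intermediate "OrMunIf", final "oRmUNiF".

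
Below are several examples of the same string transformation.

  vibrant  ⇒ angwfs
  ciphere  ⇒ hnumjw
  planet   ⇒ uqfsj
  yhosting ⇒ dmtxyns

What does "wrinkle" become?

bwnspq

Looking at the pairs, the operation is to delete the last character, then shift every letter 5 places forward in the alphabet (wrapping around).
Applying both steps to "wrinkle": "wrinkl", then "bwnspq".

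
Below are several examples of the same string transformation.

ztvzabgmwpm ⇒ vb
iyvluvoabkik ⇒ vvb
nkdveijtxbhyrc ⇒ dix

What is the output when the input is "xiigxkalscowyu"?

iks

Each output is the input with this applied: delete the last 3 characters, then keep one character in every 3, starting at position 3 (positions 3rd, 6th, 9th, ...).
Working it through for "xiigxkalscowyu": intermediate "xiigxkalsco", final "iks".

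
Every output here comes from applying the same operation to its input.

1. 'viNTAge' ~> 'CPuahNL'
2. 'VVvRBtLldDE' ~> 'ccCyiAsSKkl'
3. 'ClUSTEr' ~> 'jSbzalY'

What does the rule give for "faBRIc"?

The pattern: flip the case of every letter, then shift every letter 7 places forward in the alphabet (wrapping around).
Applying both steps to "faBRIc": "FAbriC", then "MHiypJ".

MHiypJ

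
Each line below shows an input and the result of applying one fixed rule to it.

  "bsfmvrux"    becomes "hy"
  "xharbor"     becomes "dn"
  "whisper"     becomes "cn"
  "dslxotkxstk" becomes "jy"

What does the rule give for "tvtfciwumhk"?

zb

Rule — shift every letter 6 places forward in the alphabet (wrapping around), then keep only the first 2 characters.
Starting from "tvtfciwumhk": after the first operation, "zbzliocasnq"; after the second, "zb".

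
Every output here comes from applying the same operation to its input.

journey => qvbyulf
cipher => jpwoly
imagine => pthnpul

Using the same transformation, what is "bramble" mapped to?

iyhtisl

The transformation: shift every letter 7 places forward in the alphabet (wrapping around).
So "bramble" becomes "iyhtisl".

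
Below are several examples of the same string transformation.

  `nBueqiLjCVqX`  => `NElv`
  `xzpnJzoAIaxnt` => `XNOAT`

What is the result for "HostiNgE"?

hTG

Each output is the input with this applied: flip the case of every letter, then keep one character in every 3, starting at position 1 (positions 1st, 4th, 7th, ...).
Starting from "HostiNgE": after the first operation, "hOSTInGe"; after the second, "hTG".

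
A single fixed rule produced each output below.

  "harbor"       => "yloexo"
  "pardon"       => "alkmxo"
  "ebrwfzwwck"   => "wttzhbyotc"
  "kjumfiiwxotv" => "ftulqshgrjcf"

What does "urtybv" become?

The pattern: shift every letter 3 places backward in the alphabet (wrapping around), then swap the front and back halves of the string.
Starting from "urtybv": after the first operation, "roqvys"; after the second, "vysroq".

vysroq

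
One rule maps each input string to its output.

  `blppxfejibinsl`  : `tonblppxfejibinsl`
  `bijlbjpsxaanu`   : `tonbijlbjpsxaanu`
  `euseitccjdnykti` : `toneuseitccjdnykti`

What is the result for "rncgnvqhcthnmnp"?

tonrncgnvqhcthnmnp

In each case the input is transformed by: prepend "ton".
So "rncgnvqhcthnmnp" becomes "tonrncgnvqhcthnmnp".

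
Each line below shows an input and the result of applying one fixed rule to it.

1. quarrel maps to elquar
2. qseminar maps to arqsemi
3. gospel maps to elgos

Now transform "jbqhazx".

zxjbqh

In each case the input is transformed by: move the last 3 characters to the front (rotate right by 3), then delete the first character.
Working it through for "jbqhazx": intermediate "azxjbqh", final "zxjbqh".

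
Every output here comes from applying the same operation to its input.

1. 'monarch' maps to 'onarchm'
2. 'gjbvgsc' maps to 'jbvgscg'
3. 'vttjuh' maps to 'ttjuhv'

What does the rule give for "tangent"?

angentt

The pattern: move the first character to the end.
So "tangent" becomes "angentt".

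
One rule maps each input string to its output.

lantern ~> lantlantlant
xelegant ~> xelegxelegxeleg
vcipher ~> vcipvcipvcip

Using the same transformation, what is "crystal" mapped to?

cryscryscrys

The transformation: delete the last 3 characters, then write the whole string 3 times in a row.
So "crystal" becomes "cryscryscrys".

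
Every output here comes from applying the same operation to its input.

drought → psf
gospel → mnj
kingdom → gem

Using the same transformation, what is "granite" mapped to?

Looking at the pairs, the operation is to keep every other character starting from the second (positions 2nd, 4th, 6th, ...), then shift every letter 2 places backward in the alphabet (wrapping around).
Starting from "granite": after the first operation, "rnt"; after the second, "plr".

plr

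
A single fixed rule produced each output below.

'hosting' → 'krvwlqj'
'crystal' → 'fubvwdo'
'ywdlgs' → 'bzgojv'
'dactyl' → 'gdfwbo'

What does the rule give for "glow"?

jorz

The rule is to shift every letter 3 places forward in the alphabet (wrapping around).
So "glow" becomes "jorz".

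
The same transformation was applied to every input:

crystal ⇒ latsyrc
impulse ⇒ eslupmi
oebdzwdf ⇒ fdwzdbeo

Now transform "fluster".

retsulf

Looking at the pairs, the operation is to reverse the string.
Applying that to "fluster" gives "retsulf".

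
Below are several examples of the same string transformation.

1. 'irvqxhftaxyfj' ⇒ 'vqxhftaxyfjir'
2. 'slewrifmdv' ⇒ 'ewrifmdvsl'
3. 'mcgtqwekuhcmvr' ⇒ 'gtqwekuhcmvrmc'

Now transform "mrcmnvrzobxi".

cmnvrzobximr

The rule is to move the first 2 characters to the end (rotate left by 2).
Doing the same to "mrcmnvrzobxi": "cmnvrzobximr".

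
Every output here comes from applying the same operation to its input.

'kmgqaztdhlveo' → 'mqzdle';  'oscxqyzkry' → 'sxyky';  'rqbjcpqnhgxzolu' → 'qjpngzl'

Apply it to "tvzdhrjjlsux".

vdrjsx

In each case the input is transformed by: keep every other character starting from the second (positions 2nd, 4th, 6th, ...).
Doing the same to "tvzdhrjjlsux": "vdrjsx".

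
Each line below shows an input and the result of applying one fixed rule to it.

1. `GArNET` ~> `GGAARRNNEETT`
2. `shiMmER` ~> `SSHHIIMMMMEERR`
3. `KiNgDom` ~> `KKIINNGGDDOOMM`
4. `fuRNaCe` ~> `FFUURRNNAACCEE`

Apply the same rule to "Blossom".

The transformation: double every character, then convert every letter to uppercase.
For "Blossom", step one produces "BBlloossssoomm"; step two turns that into "BBLLOOSSSSOOMM".

BBLLOOSSSSOOMM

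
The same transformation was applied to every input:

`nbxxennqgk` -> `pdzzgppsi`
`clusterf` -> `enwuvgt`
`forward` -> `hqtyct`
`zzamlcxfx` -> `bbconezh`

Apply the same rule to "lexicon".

The rule is to delete the last character, then shift every letter 2 places forward in the alphabet (wrapping around).
"lexicon" → "lexico" → "ngzkeq".

ngzkeq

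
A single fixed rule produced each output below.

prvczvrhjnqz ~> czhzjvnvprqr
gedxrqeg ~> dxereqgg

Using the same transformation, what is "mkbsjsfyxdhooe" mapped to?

bydxesfshojokm

The transformation: sort the characters into alphabetical order, then take characters alternately from the front and the back (1st, last, 2nd, 2nd-last, ...).
For "mkbsjsfyxdhooe", step one produces "bdefhjkmoossxy"; step two turns that into "bydxesfshojokm".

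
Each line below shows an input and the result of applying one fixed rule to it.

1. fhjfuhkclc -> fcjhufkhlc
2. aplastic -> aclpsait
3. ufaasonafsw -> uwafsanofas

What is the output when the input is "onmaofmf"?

ofmnoamf

The pattern: move the last character to the front, then swap each adjacent pair of characters (1↔2, 3↔4, ...).
Applying that to "onmaofmf" gives "ofmnoamf".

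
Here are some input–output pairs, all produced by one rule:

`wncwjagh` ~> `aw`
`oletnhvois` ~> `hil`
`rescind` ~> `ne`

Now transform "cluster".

What's happening: move the first 3 characters to the end (rotate left by 3), then keep one character in every 3, starting at position 3 (positions 3rd, 6th, 9th, ...).
Doing the same to "cluster": "el".

el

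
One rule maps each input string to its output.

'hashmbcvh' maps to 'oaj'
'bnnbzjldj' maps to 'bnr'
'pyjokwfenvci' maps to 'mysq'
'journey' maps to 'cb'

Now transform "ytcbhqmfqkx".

hvtl

Looking at the pairs, the operation is to shift every letter 12 places backward in the alphabet (wrapping around), then keep one character in every 3, starting at position 2 (positions 2nd, 5th, 8th, ...).
"ytcbhqmfqkx" → "mhqpveateyl" → "hvtl".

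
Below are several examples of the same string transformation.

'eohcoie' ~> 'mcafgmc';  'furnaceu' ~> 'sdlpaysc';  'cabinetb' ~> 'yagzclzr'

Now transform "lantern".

The rule is to swap each adjacent pair of characters (1↔2, 3↔4, ...), then shift every letter 2 places backward in the alphabet (wrapping around).
On "lantern": the first step gives "altnren", and the second then gives "yjrlpcl".

yjrlpcl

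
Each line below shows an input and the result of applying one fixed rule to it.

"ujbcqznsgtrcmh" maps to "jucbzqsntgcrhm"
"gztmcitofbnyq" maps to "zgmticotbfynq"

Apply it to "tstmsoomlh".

In each case the input is transformed by: swap each adjacent pair of characters (1↔2, 3↔4, ...).
So "tstmsoomlh" becomes "stmtosmohl".

stmtosmohl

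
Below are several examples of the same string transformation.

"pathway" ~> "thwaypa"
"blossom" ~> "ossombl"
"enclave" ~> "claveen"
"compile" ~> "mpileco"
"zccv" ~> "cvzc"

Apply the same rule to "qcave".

aveqc

The transformation: move the first 2 characters to the end (rotate left by 2).
"qcave" → "aveqc".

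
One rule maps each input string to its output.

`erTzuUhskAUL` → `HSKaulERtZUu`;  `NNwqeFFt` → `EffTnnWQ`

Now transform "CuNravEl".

AVeLcUnR

What's happening: swap the front and back halves of the string, then flip the case of every letter.
On "CuNravEl": the first step gives "avElCuNr", and the second then gives "AVeLcUnR".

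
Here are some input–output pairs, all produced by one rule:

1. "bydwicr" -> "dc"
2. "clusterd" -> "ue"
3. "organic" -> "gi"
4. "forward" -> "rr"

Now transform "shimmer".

ie

Rule — keep one character in every 3, starting at position 3 (positions 3rd, 6th, 9th, ...).
"shimmer" → "ie".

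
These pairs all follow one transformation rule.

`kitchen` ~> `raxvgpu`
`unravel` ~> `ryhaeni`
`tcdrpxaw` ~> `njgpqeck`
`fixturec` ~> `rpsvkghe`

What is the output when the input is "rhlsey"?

What's happening: move the last 2 characters to the front (rotate right by 2), then shift every letter 13 places forward in the alphabet (wrapping around) — i.e. ROT13.
For "rhlsey", step one produces "eyrhls"; step two turns that into "rleuyf".

rleuyf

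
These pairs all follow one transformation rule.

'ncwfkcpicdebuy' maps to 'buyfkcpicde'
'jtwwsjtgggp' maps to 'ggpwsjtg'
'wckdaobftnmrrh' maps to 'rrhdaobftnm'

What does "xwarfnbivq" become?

What's happening: delete the first 3 characters, then move the last 3 characters to the front (rotate right by 3).
For "xwarfnbivq", step one produces "rfnbivq"; step two turns that into "ivqrfnb".

ivqrfnb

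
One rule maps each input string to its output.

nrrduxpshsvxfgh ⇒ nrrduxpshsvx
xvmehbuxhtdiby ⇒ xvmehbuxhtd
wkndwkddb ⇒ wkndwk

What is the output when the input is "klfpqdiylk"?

klfpqdi

The rule is to delete the last 3 characters.
So "klfpqdiylk" becomes "klfpqdi".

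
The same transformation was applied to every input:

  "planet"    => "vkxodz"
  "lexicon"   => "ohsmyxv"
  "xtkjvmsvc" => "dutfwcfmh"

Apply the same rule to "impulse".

wzevcos

The transformation: shift every letter 10 places forward in the alphabet (wrapping around), then move the first character to the end.
Working it through for "impulse": intermediate "swzevco", final "wzevcos".
(Check on "lexicon": → "vohsmyx" → "ohsmyxv" ✓)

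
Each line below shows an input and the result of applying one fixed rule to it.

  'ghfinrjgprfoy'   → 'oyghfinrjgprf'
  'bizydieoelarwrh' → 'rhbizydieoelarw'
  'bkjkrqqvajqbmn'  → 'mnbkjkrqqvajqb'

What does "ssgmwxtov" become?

The rule is to move the last 2 characters to the front (rotate right by 2).
On "ssgmwxtov" that produces "ovssgmwxt".

ovssgmwxt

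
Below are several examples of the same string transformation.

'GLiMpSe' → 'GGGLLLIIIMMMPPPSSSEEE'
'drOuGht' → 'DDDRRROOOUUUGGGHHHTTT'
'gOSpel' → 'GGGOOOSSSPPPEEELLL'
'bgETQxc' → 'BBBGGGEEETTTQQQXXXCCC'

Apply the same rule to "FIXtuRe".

The rule is to repeat every character 3 times, then convert every letter to uppercase.
So "FIXtuRe" becomes "FFFIIIXXXTTTUUURRREEE".

FFFIIIXXXTTTUUURRREEE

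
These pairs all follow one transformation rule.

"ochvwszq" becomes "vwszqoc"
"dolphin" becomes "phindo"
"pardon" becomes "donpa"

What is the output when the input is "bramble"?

The transformation: move the first 3 characters to the end (rotate left by 3), then delete the last character.
Doing the same to "bramble": "mblebr".

mblebr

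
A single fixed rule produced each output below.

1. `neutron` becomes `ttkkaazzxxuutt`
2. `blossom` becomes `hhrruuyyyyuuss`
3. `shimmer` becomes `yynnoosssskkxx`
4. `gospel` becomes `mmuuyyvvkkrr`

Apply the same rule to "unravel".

aattxxggbbkkrr

The pattern: double every character, then shift every letter 6 places forward in the alphabet (wrapping around).
On "unravel": the first step gives "uunnrraavveell", and the second then gives "aattxxggbbkkrr".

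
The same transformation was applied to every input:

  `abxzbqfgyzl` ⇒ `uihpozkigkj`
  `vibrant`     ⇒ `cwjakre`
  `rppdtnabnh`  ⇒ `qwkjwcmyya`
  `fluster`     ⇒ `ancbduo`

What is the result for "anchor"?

axqlwj

Each output is the input with this applied: reverse the string, then shift every letter 9 places forward in the alphabet (wrapping around).
Starting from "anchor": after the first operation, "rohcna"; after the second, "axqlwj".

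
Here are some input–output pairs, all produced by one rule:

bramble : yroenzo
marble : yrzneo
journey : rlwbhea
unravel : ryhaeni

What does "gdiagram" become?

The transformation: shift every letter 13 places forward in the alphabet (wrapping around) — i.e. ROT13, then move the last 2 characters to the front (rotate right by 2).
Working it through for "gdiagram": intermediate "tqvntenz", final "nztqvnte".

nztqvnte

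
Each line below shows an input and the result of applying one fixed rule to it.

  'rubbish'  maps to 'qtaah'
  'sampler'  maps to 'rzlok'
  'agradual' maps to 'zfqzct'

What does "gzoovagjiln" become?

fynnuzfih

The transformation: delete the last 2 characters, then shift every letter 1 place backward in the alphabet (wrapping around).
For "gzoovagjiln", step one produces "gzoovagji"; step two turns that into "fynnuzfih".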